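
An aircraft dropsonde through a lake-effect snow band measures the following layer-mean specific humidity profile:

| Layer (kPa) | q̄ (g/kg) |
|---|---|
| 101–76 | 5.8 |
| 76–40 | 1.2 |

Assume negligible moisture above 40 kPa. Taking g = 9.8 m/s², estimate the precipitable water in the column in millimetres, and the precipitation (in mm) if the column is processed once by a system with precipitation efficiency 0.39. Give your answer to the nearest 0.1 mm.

PW ≈ 19.2 mm; precipitation ≈ 7.5 mm

Precipitable water is the column-integrated vapour mass per unit area: PW = (1/g) Σ q̄ Δp, with q in kg/kg and Δp in Pa (1 kg/m² of water = 1 mm).
Layer 101–76 kPa: Δp = 250 hPa = 25000 Pa, q̄ = 0.0058 kg/kg → 0.0058 × 25000 / 9.8 = 14.80 mm
Layer 76–40 kPa: Δp = 360 hPa = 36000 Pa, q̄ = 0.0012 kg/kg → 0.0012 × 36000 / 9.8 = 4.41 mm
PW = 14.80 + 4.41 = 19.21 ≈ 19.2 mm.
Precipitation = ε × PW = 0.39 × 19.2 = 7.5 mm.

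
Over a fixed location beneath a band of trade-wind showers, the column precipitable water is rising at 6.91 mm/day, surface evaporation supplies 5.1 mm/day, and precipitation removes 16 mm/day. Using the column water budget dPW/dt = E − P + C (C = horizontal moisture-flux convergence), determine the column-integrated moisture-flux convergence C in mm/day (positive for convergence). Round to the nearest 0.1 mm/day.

C ≈ 17.8 mm/day

dPW/dt = +6.91 mm/day.
C = dPW/dt − E + P = (+6.91) − 5.1 + 16 = 17.8 mm/day.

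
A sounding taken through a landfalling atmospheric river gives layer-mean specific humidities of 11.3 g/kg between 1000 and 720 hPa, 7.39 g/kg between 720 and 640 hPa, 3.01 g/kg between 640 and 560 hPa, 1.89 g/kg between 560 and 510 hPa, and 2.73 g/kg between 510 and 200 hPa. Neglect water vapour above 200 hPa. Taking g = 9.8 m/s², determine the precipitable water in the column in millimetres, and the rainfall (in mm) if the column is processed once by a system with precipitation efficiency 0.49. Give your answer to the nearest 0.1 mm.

PW ≈ 50.4 mm; rainfall ≈ 24.7 mm

Precipitable water is the column-integrated vapour mass per unit area: PW = (1/g) Σ q̄ Δp, with q in kg/kg and Δp in Pa (1 kg/m² of water = 1 mm).
Layer 1000–720 hPa: Δp = 280 hPa = 28000 Pa, q̄ = 0.0113 kg/kg → 0.0113 × 28000 / 9.8 = 32.29 mm
Layer 720–640 hPa: Δp = 80 hPa = 8000 Pa, q̄ = 0.00739 kg/kg → 0.00739 × 8000 / 9.8 = 6.03 mm
Layer 640–560 hPa: Δp = 80 hPa = 8000 Pa, q̄ = 0.00301 kg/kg → 0.00301 × 8000 / 9.8 = 2.46 mm
Layer 560–510 hPa: Δp = 50 hPa = 5000 Pa, q̄ = 0.00189 kg/kg → 0.00189 × 5000 / 9.8 = 0.96 mm
Layer 510–200 hPa: Δp = 310 hPa = 31000 Pa, q̄ = 0.00273 kg/kg → 0.00273 × 31000 / 9.8 = 8.64 mm
PW = 32.29 + 6.03 + 2.46 + 0.96 + 8.64 = 50.38 ≈ 50.4 mm.
Rainfall = ε × PW = 0.49 × 50.4 = 24.7 mm.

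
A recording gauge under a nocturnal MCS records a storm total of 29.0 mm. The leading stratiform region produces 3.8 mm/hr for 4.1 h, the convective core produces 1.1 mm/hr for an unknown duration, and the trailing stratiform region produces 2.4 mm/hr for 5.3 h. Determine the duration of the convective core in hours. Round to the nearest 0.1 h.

duration ≈ 0.6 h

Known phases: 3.8 × 4.1 + 2.4 × 5.3 = 15.58 + 12.72 = 28.3 mm.
Remaining depth = 29.0 − 28.3 = 0.7 mm.
Duration = 0.7 / 1.1 = 0.6 h.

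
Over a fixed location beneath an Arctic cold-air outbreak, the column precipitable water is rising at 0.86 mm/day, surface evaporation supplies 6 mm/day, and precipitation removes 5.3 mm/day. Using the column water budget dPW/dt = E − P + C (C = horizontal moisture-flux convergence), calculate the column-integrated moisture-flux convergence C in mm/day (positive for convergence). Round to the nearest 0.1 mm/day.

dPW/dt = +0.86 mm/day.
C = dPW/dt − E + P = (+0.86) − 6 + 5.3 = 0.2 mm/day.

C ≈ 0.2 mm/day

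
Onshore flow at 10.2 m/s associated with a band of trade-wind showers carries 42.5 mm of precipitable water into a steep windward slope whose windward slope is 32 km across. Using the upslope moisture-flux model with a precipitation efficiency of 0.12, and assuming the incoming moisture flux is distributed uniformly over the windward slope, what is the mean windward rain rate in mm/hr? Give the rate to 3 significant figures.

R ≈ 5.85 mm/hr

Incoming column moisture flux per unit ridge length: F = V × PW = 10.2 × 42.5 = 433.5 mm·m/s.
Spread over the 32 km slope with efficiency ε = 0.12: R = ε·F/W = 0.12 × 433.5 / 32000 m = 1.626e-03 mm/s.
R = 1.626e-03 × 3600 = 5.85 mm/hr.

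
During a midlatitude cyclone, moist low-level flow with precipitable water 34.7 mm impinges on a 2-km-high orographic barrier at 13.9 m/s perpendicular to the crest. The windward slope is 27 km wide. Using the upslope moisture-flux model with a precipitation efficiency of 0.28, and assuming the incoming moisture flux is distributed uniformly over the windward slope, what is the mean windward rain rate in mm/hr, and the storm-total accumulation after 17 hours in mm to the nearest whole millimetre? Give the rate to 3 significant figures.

R ≈ 18.0 mm/hr; total ≈ 306 mm

Incoming column moisture flux per unit ridge length: F = V × PW = 13.9 × 34.7 = 482.33 mm·m/s.
Spread over the 27 km slope with efficiency ε = 0.28: R = ε·F/W = 0.28 × 482.33 / 27000 m = 5.002e-03 mm/s.
R = 5.002e-03 × 3600 = 18.0 mm/hr.
Over 17 h: total = 18.0 × 17 = 306 mm.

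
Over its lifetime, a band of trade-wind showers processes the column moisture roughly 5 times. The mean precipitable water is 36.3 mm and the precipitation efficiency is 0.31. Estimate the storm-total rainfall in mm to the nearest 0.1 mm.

Each cycle deposits ε × PW = 0.31 × 36.3 = 11.253 mm.
Over 5 cycles: 5 × 11.253 = 56.3 mm.

rainfall ≈ 56.3 mm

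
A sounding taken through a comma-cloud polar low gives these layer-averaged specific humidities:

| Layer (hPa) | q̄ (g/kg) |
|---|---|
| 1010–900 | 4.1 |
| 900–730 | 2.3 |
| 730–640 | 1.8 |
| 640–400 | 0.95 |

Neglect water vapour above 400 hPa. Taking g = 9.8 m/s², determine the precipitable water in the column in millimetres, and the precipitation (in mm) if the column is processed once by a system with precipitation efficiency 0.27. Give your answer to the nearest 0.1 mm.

PW ≈ 12.6 mm; precipitation ≈ 3.4 mm

Precipitable water is the column-integrated vapour mass per unit area: PW = (1/g) Σ q̄ Δp, with q in kg/kg and Δp in Pa (1 kg/m² of water = 1 mm).
Layer 1010–900 hPa: Δp = 110 hPa = 11000 Pa, q̄ = 0.0041 kg/kg → 0.0041 × 11000 / 9.8 = 4.60 mm
Layer 900–730 hPa: Δp = 170 hPa = 17000 Pa, q̄ = 0.0023 kg/kg → 0.0023 × 17000 / 9.8 = 3.99 mm
Layer 730–640 hPa: Δp = 90 hPa = 9000 Pa, q̄ = 0.0018 kg/kg → 0.0018 × 9000 / 9.8 = 1.65 mm
Layer 640–400 hPa: Δp = 240 hPa = 24000 Pa, q̄ = 0.00095 kg/kg → 0.00095 × 24000 / 9.8 = 2.33 mm
PW = 4.60 + 3.99 + 1.65 + 2.33 = 12.57 ≈ 12.6 mm.
Precipitation = ε × PW = 0.27 × 12.6 = 3.4 mm.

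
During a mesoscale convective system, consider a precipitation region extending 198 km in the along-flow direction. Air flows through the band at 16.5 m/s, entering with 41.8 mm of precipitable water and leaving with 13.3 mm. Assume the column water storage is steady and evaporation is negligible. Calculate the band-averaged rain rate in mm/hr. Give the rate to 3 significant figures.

Column moisture flux per unit crosswind length is F = V × PW.
Inflow: F_in = 16.5 × 41.8 = 689.7 mm·m/s
Outflow: F_out = 16.5 × 13.3 = 219.45 mm·m/s
Steady-state rate R = (F_in − F_out)/L = (689.7 − 219.45) / 198000 m = 2.375e-03 mm/s.
R = 2.375e-03 × 3600 = 8.55 mm/hr.

R ≈ 8.55 mm/hr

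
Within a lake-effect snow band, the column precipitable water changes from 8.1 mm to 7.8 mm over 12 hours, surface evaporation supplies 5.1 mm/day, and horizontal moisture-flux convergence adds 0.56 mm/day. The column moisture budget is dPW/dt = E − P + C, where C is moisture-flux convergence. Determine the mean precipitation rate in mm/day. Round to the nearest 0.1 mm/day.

P ≈ 6.3 mm/day

dPW/dt = (7.8 − 8.1) mm / (12/24 day) = -0.600 mm/day.
P = E + C − dPW/dt = 5.1 + (0.56) − (-0.600) = 6.3 mm/day.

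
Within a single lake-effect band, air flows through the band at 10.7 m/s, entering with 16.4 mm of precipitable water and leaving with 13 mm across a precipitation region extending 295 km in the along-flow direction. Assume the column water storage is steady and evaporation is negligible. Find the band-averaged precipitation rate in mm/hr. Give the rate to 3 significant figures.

Column moisture flux per unit crosswind length is F = V × PW.
Inflow: F_in = 10.7 × 16.4 = 175.48 mm·m/s
Outflow: F_out = 10.7 × 13 = 139.1 mm·m/s
Steady-state rate R = (F_in − F_out)/L = (175.48 − 139.1) / 295000 m = 1.233e-04 mm/s.
R = 1.233e-04 × 3600 = 0.444 mm/hr.

R ≈ 0.444 mm/hr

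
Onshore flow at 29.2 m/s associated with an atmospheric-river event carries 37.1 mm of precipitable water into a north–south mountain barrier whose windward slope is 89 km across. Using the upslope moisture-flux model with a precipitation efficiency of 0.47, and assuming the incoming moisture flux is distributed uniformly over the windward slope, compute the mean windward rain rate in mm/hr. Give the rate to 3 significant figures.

R ≈ 20.6 mm/hr

Incoming column moisture flux per unit ridge length: F = V × PW = 29.2 × 37.1 = 1083.32 mm·m/s.
Spread over the 89 km slope with efficiency ε = 0.47: R = ε·F/W = 0.47 × 1083.32 / 89000 m = 5.721e-03 mm/s.
R = 5.721e-03 × 3600 = 20.6 mm/hr.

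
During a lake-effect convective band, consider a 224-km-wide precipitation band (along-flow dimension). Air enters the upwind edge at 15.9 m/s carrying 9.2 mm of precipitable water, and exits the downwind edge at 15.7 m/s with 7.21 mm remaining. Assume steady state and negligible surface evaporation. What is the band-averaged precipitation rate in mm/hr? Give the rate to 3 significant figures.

R ≈ 0.532 mm/hr

Column moisture flux per unit crosswind length is F = V × PW.
Inflow: F_in = 15.9 × 9.2 = 146.28 mm·m/s
Outflow: F_out = 15.7 × 7.21 = 113.197 mm·m/s
Steady-state rate R = (F_in − F_out)/L = (146.28 − 113.197) / 224000 m = 1.477e-04 mm/s.
R = 1.477e-04 × 3600 = 0.532 mm/hr.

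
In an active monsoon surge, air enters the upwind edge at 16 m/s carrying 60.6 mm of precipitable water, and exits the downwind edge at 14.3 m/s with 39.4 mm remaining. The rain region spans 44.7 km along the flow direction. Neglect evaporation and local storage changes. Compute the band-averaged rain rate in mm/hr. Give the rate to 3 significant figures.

Column moisture flux per unit crosswind length is F = V × PW.
Inflow: F_in = 16 × 60.6 = 969.6 mm·m/s
Outflow: F_out = 14.3 × 39.4 = 563.42 mm·m/s
Steady-state rate R = (F_in − F_out)/L = (969.6 − 563.42) / 44700 m = 9.087e-03 mm/s.
R = 9.087e-03 × 3600 = 32.7 mm/hr.

R ≈ 32.7 mm/hr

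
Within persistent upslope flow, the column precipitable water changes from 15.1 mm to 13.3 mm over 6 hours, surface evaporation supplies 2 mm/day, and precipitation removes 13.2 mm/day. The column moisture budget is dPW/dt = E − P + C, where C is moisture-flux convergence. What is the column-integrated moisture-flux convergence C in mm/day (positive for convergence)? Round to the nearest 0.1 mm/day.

dPW/dt = (13.3 − 15.1) mm / (6/24 day) = -7.200 mm/day.
C = dPW/dt − E + P = (-7.200) − 2 + 13.2 = 4.0 mm/day.

C ≈ 4.0 mm/day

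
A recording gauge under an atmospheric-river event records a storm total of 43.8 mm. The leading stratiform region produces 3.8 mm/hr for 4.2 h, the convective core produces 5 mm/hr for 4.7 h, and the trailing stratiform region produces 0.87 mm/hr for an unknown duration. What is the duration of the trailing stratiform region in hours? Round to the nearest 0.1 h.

duration ≈ 5.0 h

Known phases: 3.8 × 4.2 + 5 × 4.7 = 15.96 + 23.5 = 39.46 mm.
Remaining depth = 43.8 − 39.46 = 4.34 mm.
Duration = 4.34 / 0.87 = 5.0 h.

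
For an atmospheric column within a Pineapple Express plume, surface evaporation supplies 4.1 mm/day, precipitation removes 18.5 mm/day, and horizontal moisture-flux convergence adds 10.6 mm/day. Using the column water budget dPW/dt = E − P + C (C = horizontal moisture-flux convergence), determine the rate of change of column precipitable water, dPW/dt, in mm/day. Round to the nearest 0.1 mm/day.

dPW/dt = E − P + C = 4.1 − 18.5 + (10.6) = -3.8 mm/day.

dPW/dt ≈ -3.8 mm/day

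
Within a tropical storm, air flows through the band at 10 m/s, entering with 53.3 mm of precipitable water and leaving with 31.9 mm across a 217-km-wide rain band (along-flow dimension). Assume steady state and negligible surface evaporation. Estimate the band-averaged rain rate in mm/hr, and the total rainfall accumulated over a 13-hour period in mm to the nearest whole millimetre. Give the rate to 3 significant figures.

Column moisture flux per unit crosswind length is F = V × PW.
Inflow: F_in = 10 × 53.3 = 533 mm·m/s
Outflow: F_out = 10 × 31.9 = 319 mm·m/s
Steady-state rate R = (F_in − F_out)/L = (533 − 319) / 217000 m = 9.862e-04 mm/s.
R = 9.862e-04 × 3600 = 3.55 mm/hr.
Over 13 h: total = 3.55 × 13 = 46.15 ≈ 46 mm.

R ≈ 3.55 mm/hr; total ≈ 46 mm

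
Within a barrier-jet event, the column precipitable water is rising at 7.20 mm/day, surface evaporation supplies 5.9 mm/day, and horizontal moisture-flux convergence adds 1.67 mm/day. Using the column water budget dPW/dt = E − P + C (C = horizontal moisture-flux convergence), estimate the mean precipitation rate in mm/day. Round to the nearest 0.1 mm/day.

dPW/dt = +7.20 mm/day.
P = E + C − dPW/dt = 5.9 + (1.67) − (+7.20) = 0.4 mm/day.

P ≈ 0.4 mm/day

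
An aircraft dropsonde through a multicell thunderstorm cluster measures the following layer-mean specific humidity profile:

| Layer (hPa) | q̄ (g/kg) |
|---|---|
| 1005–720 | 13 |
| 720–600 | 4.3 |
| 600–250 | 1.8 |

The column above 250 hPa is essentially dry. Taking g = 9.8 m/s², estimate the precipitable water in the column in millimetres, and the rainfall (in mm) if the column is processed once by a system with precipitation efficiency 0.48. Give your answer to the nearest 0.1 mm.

Precipitable water is the column-integrated vapour mass per unit area: PW = (1/g) Σ q̄ Δp, with q in kg/kg and Δp in Pa (1 kg/m² of water = 1 mm).
Layer 1005–720 hPa: Δp = 285 hPa = 28500 Pa, q̄ = 0.013 kg/kg → 0.013 × 28500 / 9.8 = 37.81 mm
Layer 720–600 hPa: Δp = 120 hPa = 12000 Pa, q̄ = 0.0043 kg/kg → 0.0043 × 12000 / 9.8 = 5.27 mm
Layer 600–250 hPa: Δp = 350 hPa = 35000 Pa, q̄ = 0.0018 kg/kg → 0.0018 × 35000 / 9.8 = 6.43 mm
PW = 37.81 + 5.27 + 6.43 = 49.51 ≈ 49.5 mm.
Rainfall = ε × PW = 0.48 × 49.5 = 23.8 mm.

PW ≈ 49.5 mm; rainfall ≈ 23.8 mm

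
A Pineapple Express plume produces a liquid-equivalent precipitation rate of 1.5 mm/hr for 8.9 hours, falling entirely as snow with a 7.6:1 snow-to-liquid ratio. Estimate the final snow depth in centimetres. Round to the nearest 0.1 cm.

snow depth ≈ 10.1 cm

Liquid-equivalent depth = 1.5 × 8.9 = 13.35 mm.
Snow depth = 13.35 mm × 7.6 = 101.46 mm = 10.1 cm.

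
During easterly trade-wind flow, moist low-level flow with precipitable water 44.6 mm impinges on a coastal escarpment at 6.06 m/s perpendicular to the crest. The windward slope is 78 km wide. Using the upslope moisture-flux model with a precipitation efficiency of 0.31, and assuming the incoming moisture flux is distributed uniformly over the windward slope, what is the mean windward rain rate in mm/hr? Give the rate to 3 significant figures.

R ≈ 3.87 mm/hr

Incoming column moisture flux per unit ridge length: F = V × PW = 6.06 × 44.6 = 270.276 mm·m/s.
Spread over the 78 km slope with efficiency ε = 0.31: R = ε·F/W = 0.31 × 270.276 / 78000 m = 1.074e-03 mm/s.
R = 1.074e-03 × 3600 = 3.87 mm/hr.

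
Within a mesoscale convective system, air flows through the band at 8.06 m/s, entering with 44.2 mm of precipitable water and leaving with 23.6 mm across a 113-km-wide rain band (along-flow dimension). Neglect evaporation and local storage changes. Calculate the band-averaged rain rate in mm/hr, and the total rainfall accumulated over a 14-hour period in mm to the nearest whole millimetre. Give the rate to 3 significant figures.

R ≈ 5.29 mm/hr; total ≈ 74 mm

Column moisture flux per unit crosswind length is F = V × PW.
Inflow: F_in = 8.06 × 44.2 = 356.252 mm·m/s
Outflow: F_out = 8.06 × 23.6 = 190.216 mm·m/s
Steady-state rate R = (F_in − F_out)/L = (356.252 − 190.216) / 113000 m = 1.469e-03 mm/s.
R = 1.469e-03 × 3600 = 5.29 mm/hr.
Over 14 h: total = 5.29 × 14 = 74.06 ≈ 74 mm.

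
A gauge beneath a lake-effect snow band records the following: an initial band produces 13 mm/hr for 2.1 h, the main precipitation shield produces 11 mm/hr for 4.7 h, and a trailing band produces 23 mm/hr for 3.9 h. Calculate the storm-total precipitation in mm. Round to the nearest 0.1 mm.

total ≈ 168.7 mm

Total = Σ Rᵢ Δtᵢ = 13 × 2.1 + 11 × 4.7 + 23 × 3.9
      = 27.3 + 51.7 + 89.7 = 168.7 mm.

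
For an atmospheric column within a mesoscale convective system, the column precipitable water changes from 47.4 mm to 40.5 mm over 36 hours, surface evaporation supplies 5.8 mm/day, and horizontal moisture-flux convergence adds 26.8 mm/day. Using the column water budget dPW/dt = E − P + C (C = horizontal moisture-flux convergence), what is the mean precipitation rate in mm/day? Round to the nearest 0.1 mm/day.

P ≈ 37.2 mm/day

dPW/dt = (40.5 − 47.4) mm / (36/24 day) = -4.600 mm/day.
P = E + C − dPW/dt = 5.8 + (26.8) − (-4.600) = 37.2 mm/day.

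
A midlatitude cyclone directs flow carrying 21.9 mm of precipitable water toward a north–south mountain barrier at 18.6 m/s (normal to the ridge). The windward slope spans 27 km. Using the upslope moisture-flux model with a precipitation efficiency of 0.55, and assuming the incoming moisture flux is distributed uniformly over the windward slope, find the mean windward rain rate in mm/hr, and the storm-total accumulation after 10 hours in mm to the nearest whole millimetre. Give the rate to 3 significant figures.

Incoming column moisture flux per unit ridge length: F = V × PW = 18.6 × 21.9 = 407.34 mm·m/s.
Spread over the 27 km slope with efficiency ε = 0.55: R = ε·F/W = 0.55 × 407.34 / 27000 m = 8.298e-03 mm/s.
R = 8.298e-03 × 3600 = 29.9 mm/hr.
Over 10 h: total = 29.9 × 10 = 299 mm.

R ≈ 29.9 mm/hr; total ≈ 299 mm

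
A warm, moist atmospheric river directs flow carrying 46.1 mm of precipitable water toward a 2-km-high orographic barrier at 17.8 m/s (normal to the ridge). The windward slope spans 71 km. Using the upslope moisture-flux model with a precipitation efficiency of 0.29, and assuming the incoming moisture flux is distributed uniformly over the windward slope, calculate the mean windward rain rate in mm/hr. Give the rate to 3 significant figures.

Incoming column moisture flux per unit ridge length: F = V × PW = 17.8 × 46.1 = 820.58 mm·m/s.
Spread over the 71 km slope with efficiency ε = 0.29: R = ε·F/W = 0.29 × 820.58 / 71000 m = 3.352e-03 mm/s.
R = 3.352e-03 × 3600 = 12.1 mm/hr.

R ≈ 12.1 mm/hr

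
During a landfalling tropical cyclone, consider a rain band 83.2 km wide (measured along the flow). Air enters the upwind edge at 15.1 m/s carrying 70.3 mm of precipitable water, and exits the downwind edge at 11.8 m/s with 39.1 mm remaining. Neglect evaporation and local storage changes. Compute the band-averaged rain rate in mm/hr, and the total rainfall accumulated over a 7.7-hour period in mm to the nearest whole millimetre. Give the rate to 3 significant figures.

R ≈ 26.0 mm/hr; total ≈ 200 mm

Column moisture flux per unit crosswind length is F = V × PW.
Inflow: F_in = 15.1 × 70.3 = 1061.53 mm·m/s
Outflow: F_out = 11.8 × 39.1 = 461.38 mm·m/s
Steady-state rate R = (F_in − F_out)/L = (1061.53 − 461.38) / 83200 m = 7.213e-03 mm/s.
R = 7.213e-03 × 3600 = 26.0 mm/hr.
Over 7.7 h: total = 26.0 × 7.7 = 200.2 ≈ 200 mm.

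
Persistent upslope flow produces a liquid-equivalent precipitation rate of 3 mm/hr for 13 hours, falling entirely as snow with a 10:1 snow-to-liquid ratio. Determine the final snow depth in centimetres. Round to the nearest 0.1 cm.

Liquid-equivalent depth = 3 × 13 = 39 mm.
Snow depth = 39 mm × 10 = 390 mm = 39.0 cm.

snow depth ≈ 39.0 cm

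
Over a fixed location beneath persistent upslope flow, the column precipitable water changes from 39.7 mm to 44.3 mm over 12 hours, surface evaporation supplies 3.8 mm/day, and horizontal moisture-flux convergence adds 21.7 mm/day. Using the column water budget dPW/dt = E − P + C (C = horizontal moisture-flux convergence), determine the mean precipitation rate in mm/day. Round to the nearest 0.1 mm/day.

dPW/dt = (44.3 − 39.7) mm / (12/24 day) = +9.200 mm/day.
P = E + C − dPW/dt = 3.8 + (21.7) − (+9.200) = 16.3 mm/day.

P ≈ 16.3 mm/day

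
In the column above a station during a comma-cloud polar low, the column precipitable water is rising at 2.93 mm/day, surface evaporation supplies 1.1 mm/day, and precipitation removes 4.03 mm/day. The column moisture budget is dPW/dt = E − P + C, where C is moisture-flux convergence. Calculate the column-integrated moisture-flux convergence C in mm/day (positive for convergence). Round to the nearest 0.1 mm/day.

C ≈ 5.9 mm/day

dPW/dt = +2.93 mm/day.
C = dPW/dt − E + P = (+2.93) − 1.1 + 4.03 = 5.9 mm/day.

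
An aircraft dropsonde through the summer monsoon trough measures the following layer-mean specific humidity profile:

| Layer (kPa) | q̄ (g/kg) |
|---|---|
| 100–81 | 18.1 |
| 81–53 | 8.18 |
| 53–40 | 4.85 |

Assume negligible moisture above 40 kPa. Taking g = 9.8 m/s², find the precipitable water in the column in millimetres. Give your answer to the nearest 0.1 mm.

Precipitable water is the column-integrated vapour mass per unit area: PW = (1/g) Σ q̄ Δp, with q in kg/kg and Δp in Pa (1 kg/m² of water = 1 mm).
Layer 100–81 kPa: Δp = 190 hPa = 19000 Pa, q̄ = 0.0181 kg/kg → 0.0181 × 19000 / 9.8 = 35.09 mm
Layer 81–53 kPa: Δp = 280 hPa = 28000 Pa, q̄ = 0.00818 kg/kg → 0.00818 × 28000 / 9.8 = 23.37 mm
Layer 53–40 kPa: Δp = 130 hPa = 13000 Pa, q̄ = 0.00485 kg/kg → 0.00485 × 13000 / 9.8 = 6.43 mm
PW = 35.09 + 23.37 + 6.43 = 64.89 ≈ 64.9 mm.

PW ≈ 64.9 mm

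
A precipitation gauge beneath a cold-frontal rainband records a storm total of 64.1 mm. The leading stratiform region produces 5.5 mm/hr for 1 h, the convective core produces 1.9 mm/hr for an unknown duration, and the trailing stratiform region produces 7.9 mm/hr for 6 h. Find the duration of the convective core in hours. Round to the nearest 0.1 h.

duration ≈ 5.9 h

Known phases: 5.5 × 1 + 7.9 × 6 = 5.5 + 47.4 = 52.9 mm.
Remaining depth = 64.1 − 52.9 = 11.2 mm.
Duration = 11.2 / 1.9 = 5.9 h.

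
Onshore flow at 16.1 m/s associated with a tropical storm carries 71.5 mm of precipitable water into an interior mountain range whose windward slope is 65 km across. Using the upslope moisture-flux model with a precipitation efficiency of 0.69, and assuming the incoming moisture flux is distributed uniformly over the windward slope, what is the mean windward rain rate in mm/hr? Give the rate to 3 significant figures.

R ≈ 44.0 mm/hr

Incoming column moisture flux per unit ridge length: F = V × PW = 16.1 × 71.5 = 1151.15 mm·m/s.
Spread over the 65 km slope with efficiency ε = 0.69: R = ε·F/W = 0.69 × 1151.15 / 65000 m = 1.222e-02 mm/s.
R = 1.222e-02 × 3600 = 44.0 mm/hr.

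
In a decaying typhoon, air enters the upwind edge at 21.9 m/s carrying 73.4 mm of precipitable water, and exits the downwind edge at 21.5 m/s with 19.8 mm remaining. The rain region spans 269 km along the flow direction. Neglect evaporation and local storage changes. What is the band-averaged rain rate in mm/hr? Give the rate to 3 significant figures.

R ≈ 15.8 mm/hr

Column moisture flux per unit crosswind length is F = V × PW.
Inflow: F_in = 21.9 × 73.4 = 1607.46 mm·m/s
Outflow: F_out = 21.5 × 19.8 = 425.7 mm·m/s
Steady-state rate R = (F_in − F_out)/L = (1607.46 − 425.7) / 269000 m = 4.393e-03 mm/s.
R = 4.393e-03 × 3600 = 15.8 mm/hr.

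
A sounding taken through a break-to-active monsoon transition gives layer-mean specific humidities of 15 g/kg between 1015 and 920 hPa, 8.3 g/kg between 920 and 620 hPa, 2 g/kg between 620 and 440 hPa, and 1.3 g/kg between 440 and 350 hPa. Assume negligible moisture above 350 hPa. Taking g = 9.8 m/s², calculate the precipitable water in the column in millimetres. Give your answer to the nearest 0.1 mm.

PW ≈ 44.8 mm

Precipitable water is the column-integrated vapour mass per unit area: PW = (1/g) Σ q̄ Δp, with q in kg/kg and Δp in Pa (1 kg/m² of water = 1 mm).
Layer 1015–920 hPa: Δp = 95 hPa = 9500 Pa, q̄ = 0.015 kg/kg → 0.015 × 9500 / 9.8 = 14.54 mm
Layer 920–620 hPa: Δp = 300 hPa = 30000 Pa, q̄ = 0.0083 kg/kg → 0.0083 × 30000 / 9.8 = 25.41 mm
Layer 620–440 hPa: Δp = 180 hPa = 18000 Pa, q̄ = 0.002 kg/kg → 0.002 × 18000 / 9.8 = 3.67 mm
Layer 440–350 hPa: Δp = 90 hPa = 9000 Pa, q̄ = 0.0013 kg/kg → 0.0013 × 9000 / 9.8 = 1.19 mm
PW = 14.54 + 25.41 + 3.67 + 1.19 = 44.81 ≈ 44.8 mm.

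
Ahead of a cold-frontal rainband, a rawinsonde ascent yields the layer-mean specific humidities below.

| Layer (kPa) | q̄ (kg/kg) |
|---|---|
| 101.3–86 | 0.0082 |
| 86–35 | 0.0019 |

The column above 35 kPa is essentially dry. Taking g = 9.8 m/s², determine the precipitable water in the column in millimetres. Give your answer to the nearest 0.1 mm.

PW ≈ 22.7 mm

Precipitable water is the column-integrated vapour mass per unit area: PW = (1/g) Σ q̄ Δp, with q in kg/kg and Δp in Pa (1 kg/m² of water = 1 mm).
Layer 101.3–86 kPa: Δp = 153 hPa = 15300 Pa, q̄ = 0.0082 kg/kg → 0.0082 × 15300 / 9.8 = 12.80 mm
Layer 86–35 kPa: Δp = 510 hPa = 51000 Pa, q̄ = 0.0019 kg/kg → 0.0019 × 51000 / 9.8 = 9.89 mm
PW = 12.80 + 9.89 = 22.69 ≈ 22.7 mm.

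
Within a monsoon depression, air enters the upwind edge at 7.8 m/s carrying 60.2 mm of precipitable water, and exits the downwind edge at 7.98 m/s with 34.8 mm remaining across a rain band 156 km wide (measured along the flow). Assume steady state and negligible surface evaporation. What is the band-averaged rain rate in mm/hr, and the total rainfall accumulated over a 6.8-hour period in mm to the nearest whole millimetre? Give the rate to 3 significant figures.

R ≈ 4.43 mm/hr; total ≈ 30 mm

Column moisture flux per unit crosswind length is F = V × PW.
Inflow: F_in = 7.8 × 60.2 = 469.56 mm·m/s
Outflow: F_out = 7.98 × 34.8 = 277.704 mm·m/s
Steady-state rate R = (F_in − F_out)/L = (469.56 − 277.704) / 156000 m = 1.230e-03 mm/s.
R = 1.230e-03 × 3600 = 4.43 mm/hr.
Over 6.8 h: total = 4.43 × 6.8 = 30.124 ≈ 30 mm.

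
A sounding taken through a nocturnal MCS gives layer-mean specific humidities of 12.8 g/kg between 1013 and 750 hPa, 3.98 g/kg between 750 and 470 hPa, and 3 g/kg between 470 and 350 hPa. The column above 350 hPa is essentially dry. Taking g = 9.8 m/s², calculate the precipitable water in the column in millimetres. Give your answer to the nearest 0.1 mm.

Precipitable water is the column-integrated vapour mass per unit area: PW = (1/g) Σ q̄ Δp, with q in kg/kg and Δp in Pa (1 kg/m² of water = 1 mm).
Layer 1013–750 hPa: Δp = 263 hPa = 26300 Pa, q̄ = 0.0128 kg/kg → 0.0128 × 26300 / 9.8 = 34.35 mm
Layer 750–470 hPa: Δp = 280 hPa = 28000 Pa, q̄ = 0.00398 kg/kg → 0.00398 × 28000 / 9.8 = 11.37 mm
Layer 470–350 hPa: Δp = 120 hPa = 12000 Pa, q̄ = 0.003 kg/kg → 0.003 × 12000 / 9.8 = 3.67 mm
PW = 34.35 + 11.37 + 3.67 = 49.39 ≈ 49.4 mm.

PW ≈ 49.4 mm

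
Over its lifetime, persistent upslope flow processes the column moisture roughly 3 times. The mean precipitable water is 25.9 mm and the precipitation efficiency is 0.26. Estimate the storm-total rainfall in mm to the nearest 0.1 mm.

rainfall ≈ 20.2 mm

Each cycle deposits ε × PW = 0.26 × 25.9 = 6.734 mm.
Over 3 cycles: 3 × 6.734 = 20.2 mm.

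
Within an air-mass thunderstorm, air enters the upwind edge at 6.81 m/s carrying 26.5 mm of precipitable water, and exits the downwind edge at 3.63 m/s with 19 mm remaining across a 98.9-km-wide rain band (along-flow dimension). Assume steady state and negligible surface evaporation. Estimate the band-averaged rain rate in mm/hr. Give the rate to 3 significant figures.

Column moisture flux per unit crosswind length is F = V × PW.
Inflow: F_in = 6.81 × 26.5 = 180.465 mm·m/s
Outflow: F_out = 3.63 × 19 = 68.97 mm·m/s
Steady-state rate R = (F_in − F_out)/L = (180.465 − 68.97) / 98900 m = 1.127e-03 mm/s.
R = 1.127e-03 × 3600 = 4.06 mm/hr.

R ≈ 4.06 mm/hr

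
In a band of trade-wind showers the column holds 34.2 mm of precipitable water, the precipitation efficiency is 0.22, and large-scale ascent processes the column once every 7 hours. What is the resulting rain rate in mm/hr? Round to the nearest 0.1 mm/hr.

Each overturning extracts ε × PW = 0.22 × 34.2 = 7.524 mm.
Rate = ε·PW / τ = 7.524 / 7 h = 1.1 mm/hr.

R ≈ 1.1 mm/hr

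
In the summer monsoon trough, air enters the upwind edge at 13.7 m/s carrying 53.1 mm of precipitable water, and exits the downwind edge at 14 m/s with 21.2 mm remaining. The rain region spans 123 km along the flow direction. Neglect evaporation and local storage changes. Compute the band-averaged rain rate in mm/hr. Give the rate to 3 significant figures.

Column moisture flux per unit crosswind length is F = V × PW.
Inflow: F_in = 13.7 × 53.1 = 727.47 mm·m/s
Outflow: F_out = 14 × 21.2 = 296.8 mm·m/s
Steady-state rate R = (F_in − F_out)/L = (727.47 − 296.8) / 123000 m = 3.501e-03 mm/s.
R = 3.501e-03 × 3600 = 12.6 mm/hr.

R ≈ 12.6 mm/hr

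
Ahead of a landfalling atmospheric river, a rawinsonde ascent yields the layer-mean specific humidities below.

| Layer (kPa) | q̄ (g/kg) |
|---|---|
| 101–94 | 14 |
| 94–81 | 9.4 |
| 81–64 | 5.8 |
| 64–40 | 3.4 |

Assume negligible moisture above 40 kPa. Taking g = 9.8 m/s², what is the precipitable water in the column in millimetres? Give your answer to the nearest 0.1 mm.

Precipitable water is the column-integrated vapour mass per unit area: PW = (1/g) Σ q̄ Δp, with q in kg/kg and Δp in Pa (1 kg/m² of water = 1 mm).
Layer 101–94 kPa: Δp = 70 hPa = 7000 Pa, q̄ = 0.014 kg/kg → 0.014 × 7000 / 9.8 = 10.00 mm
Layer 94–81 kPa: Δp = 130 hPa = 13000 Pa, q̄ = 0.0094 kg/kg → 0.0094 × 13000 / 9.8 = 12.47 mm
Layer 81–64 kPa: Δp = 170 hPa = 17000 Pa, q̄ = 0.0058 kg/kg → 0.0058 × 17000 / 9.8 = 10.06 mm
Layer 64–40 kPa: Δp = 240 hPa = 24000 Pa, q̄ = 0.0034 kg/kg → 0.0034 × 24000 / 9.8 = 8.33 mm
PW = 10.00 + 12.47 + 10.06 + 8.33 = 40.86 ≈ 40.9 mm.

PW ≈ 40.9 mm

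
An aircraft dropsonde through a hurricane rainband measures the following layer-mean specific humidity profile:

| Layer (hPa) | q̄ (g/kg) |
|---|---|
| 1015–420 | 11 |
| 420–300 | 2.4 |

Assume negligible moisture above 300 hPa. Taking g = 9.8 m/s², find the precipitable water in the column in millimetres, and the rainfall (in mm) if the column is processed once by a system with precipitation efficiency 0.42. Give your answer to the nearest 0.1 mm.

PW ≈ 69.7 mm; rainfall ≈ 29.3 mm

Precipitable water is the column-integrated vapour mass per unit area: PW = (1/g) Σ q̄ Δp, with q in kg/kg and Δp in Pa (1 kg/m² of water = 1 mm).
Layer 1015–420 hPa: Δp = 595 hPa = 59500 Pa, q̄ = 0.011 kg/kg → 0.011 × 59500 / 9.8 = 66.79 mm
Layer 420–300 hPa: Δp = 120 hPa = 12000 Pa, q̄ = 0.0024 kg/kg → 0.0024 × 12000 / 9.8 = 2.94 mm
PW = 66.79 + 2.94 = 69.73 ≈ 69.7 mm.
Rainfall = ε × PW = 0.42 × 69.7 = 29.3 mm.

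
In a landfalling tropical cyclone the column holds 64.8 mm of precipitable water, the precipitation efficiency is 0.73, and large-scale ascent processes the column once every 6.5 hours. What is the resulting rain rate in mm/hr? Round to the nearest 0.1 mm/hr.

R ≈ 7.3 mm/hr

Each overturning extracts ε × PW = 0.73 × 64.8 = 47.304 mm.
Rate = ε·PW / τ = 47.304 / 6.5 h = 7.3 mm/hr.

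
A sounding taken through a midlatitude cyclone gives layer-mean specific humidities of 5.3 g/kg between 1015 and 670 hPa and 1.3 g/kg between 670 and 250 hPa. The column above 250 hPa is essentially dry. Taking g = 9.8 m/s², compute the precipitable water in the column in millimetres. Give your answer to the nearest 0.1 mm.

Precipitable water is the column-integrated vapour mass per unit area: PW = (1/g) Σ q̄ Δp, with q in kg/kg and Δp in Pa (1 kg/m² of water = 1 mm).
Layer 1015–670 hPa: Δp = 345 hPa = 34500 Pa, q̄ = 0.0053 kg/kg → 0.0053 × 34500 / 9.8 = 18.66 mm
Layer 670–250 hPa: Δp = 420 hPa = 42000 Pa, q̄ = 0.0013 kg/kg → 0.0013 × 42000 / 9.8 = 5.57 mm
PW = 18.66 + 5.57 = 24.23 ≈ 24.2 mm.

PW ≈ 24.2 mm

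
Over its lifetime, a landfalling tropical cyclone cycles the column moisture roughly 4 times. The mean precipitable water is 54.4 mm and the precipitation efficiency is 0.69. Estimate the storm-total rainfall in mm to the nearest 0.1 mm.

Each cycle deposits ε × PW = 0.69 × 54.4 = 37.536 mm.
Over 4 cycles: 4 × 37.536 = 150.1 mm.

rainfall ≈ 150.1 mm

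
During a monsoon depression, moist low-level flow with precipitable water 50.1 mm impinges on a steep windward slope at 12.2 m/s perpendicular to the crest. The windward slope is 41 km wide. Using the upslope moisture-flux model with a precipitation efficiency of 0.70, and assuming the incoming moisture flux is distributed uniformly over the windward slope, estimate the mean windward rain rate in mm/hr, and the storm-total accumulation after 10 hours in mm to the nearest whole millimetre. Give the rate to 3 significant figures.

Incoming column moisture flux per unit ridge length: F = V × PW = 12.2 × 50.1 = 611.22 mm·m/s.
Spread over the 41 km slope with efficiency ε = 0.70: R = ε·F/W = 0.70 × 611.22 / 41000 m = 1.044e-02 mm/s.
R = 1.044e-02 × 3600 = 37.6 mm/hr.
Over 10 h: total = 37.6 × 10 = 376 mm.

R ≈ 37.6 mm/hr; total ≈ 376 mm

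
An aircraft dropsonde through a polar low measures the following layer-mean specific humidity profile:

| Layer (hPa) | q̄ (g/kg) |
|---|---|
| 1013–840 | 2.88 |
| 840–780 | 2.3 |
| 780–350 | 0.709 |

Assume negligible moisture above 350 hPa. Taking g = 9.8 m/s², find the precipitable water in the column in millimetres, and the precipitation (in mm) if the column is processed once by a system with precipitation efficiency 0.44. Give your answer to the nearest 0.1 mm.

Precipitable water is the column-integrated vapour mass per unit area: PW = (1/g) Σ q̄ Δp, with q in kg/kg and Δp in Pa (1 kg/m² of water = 1 mm).
Layer 1013–840 hPa: Δp = 173 hPa = 17300 Pa, q̄ = 0.00288 kg/kg → 0.00288 × 17300 / 9.8 = 5.08 mm
Layer 840–780 hPa: Δp = 60 hPa = 6000 Pa, q̄ = 0.0023 kg/kg → 0.0023 × 6000 / 9.8 = 1.41 mm
Layer 780–350 hPa: Δp = 430 hPa = 43000 Pa, q̄ = 0.000709 kg/kg → 0.000709 × 43000 / 9.8 = 3.11 mm
PW = 5.08 + 1.41 + 3.11 = 9.60 ≈ 9.6 mm.
Precipitation = ε × PW = 0.44 × 9.6 = 4.2 mm.

PW ≈ 9.6 mm; precipitation ≈ 4.2 mm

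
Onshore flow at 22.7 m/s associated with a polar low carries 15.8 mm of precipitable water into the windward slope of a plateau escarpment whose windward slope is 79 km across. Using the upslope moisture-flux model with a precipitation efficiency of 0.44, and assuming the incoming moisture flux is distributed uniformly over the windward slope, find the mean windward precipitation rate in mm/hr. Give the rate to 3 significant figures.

R ≈ 7.19 mm/hr

Incoming column moisture flux per unit ridge length: F = V × PW = 22.7 × 15.8 = 358.66 mm·m/s.
Spread over the 79 km slope with efficiency ε = 0.44: R = ε·F/W = 0.44 × 358.66 / 79000 m = 1.998e-03 mm/s.
R = 1.998e-03 × 3600 = 7.19 mm/hr.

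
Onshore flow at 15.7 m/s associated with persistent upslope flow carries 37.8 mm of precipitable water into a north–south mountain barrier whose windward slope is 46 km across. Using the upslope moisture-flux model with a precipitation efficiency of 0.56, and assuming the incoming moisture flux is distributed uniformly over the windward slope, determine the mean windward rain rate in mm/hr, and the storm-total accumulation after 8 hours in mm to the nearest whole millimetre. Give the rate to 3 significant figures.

R ≈ 26.0 mm/hr; total ≈ 208 mm

Incoming column moisture flux per unit ridge length: F = V × PW = 15.7 × 37.8 = 593.46 mm·m/s.
Spread over the 46 km slope with efficiency ε = 0.56: R = ε·F/W = 0.56 × 593.46 / 46000 m = 7.225e-03 mm/s.
R = 7.225e-03 × 3600 = 26.0 mm/hr.
Over 8 h: total = 26.0 × 8 = 208 mm.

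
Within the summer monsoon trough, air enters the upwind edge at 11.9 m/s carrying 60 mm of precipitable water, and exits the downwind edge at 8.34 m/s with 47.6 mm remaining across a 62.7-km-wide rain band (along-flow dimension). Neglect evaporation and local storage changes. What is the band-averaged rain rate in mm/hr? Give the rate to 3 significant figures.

R ≈ 18.2 mm/hr

Column moisture flux per unit crosswind length is F = V × PW.
Inflow: F_in = 11.9 × 60 = 714 mm·m/s
Outflow: F_out = 8.34 × 47.6 = 396.984 mm·m/s
Steady-state rate R = (F_in − F_out)/L = (714 − 396.984) / 62700 m = 5.056e-03 mm/s.
R = 5.056e-03 × 3600 = 18.2 mm/hr.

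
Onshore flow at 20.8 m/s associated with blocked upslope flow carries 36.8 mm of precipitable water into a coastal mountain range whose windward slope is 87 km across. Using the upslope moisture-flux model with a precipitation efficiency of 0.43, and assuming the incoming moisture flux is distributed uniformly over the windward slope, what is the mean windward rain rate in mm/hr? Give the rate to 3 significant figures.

Incoming column moisture flux per unit ridge length: F = V × PW = 20.8 × 36.8 = 765.44 mm·m/s.
Spread over the 87 km slope with efficiency ε = 0.43: R = ε·F/W = 0.43 × 765.44 / 87000 m = 3.783e-03 mm/s.
R = 3.783e-03 × 3600 = 13.6 mm/hr.

R ≈ 13.6 mm/hr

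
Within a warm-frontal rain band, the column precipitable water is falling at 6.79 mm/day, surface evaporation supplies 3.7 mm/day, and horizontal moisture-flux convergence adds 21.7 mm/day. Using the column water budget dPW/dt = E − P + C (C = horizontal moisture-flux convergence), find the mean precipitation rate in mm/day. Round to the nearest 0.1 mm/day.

P ≈ 32.2 mm/day

dPW/dt = -6.79 mm/day.
P = E + C − dPW/dt = 3.7 + (21.7) − (-6.79) = 32.2 mm/day.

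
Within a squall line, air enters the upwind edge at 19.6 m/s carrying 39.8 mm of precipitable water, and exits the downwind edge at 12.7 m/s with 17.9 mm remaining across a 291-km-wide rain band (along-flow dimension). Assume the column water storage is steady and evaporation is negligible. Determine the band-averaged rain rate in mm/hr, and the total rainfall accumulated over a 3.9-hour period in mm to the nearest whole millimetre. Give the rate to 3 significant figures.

R ≈ 6.84 mm/hr; total ≈ 27 mm

Column moisture flux per unit crosswind length is F = V × PW.
Inflow: F_in = 19.6 × 39.8 = 780.08 mm·m/s
Outflow: F_out = 12.7 × 17.9 = 227.33 mm·m/s
Steady-state rate R = (F_in − F_out)/L = (780.08 − 227.33) / 291000 m = 1.899e-03 mm/s.
R = 1.899e-03 × 3600 = 6.84 mm/hr.
Over 3.9 h: total = 6.84 × 3.9 = 26.676 ≈ 27 mm.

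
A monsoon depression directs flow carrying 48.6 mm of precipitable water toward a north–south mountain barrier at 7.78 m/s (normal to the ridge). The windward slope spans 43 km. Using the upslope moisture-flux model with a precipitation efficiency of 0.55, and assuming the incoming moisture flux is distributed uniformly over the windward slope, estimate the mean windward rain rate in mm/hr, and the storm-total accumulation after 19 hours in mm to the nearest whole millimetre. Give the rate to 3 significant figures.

Incoming column moisture flux per unit ridge length: F = V × PW = 7.78 × 48.6 = 378.108 mm·m/s.
Spread over the 43 km slope with efficiency ε = 0.55: R = ε·F/W = 0.55 × 378.108 / 43000 m = 4.836e-03 mm/s.
R = 4.836e-03 × 3600 = 17.4 mm/hr.
Over 19 h: total = 17.4 × 19 = 330.6 ≈ 331 mm.

R ≈ 17.4 mm/hr; total ≈ 331 mm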